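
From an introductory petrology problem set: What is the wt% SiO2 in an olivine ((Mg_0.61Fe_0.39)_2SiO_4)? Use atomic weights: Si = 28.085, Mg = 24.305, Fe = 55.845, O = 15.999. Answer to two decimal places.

36.35 wt%

Molar mass of (Mg_0.61Fe_0.39)_2SiO_4 = 1.22·24.305 + 0.78·55.845 + 1·28.085 + 4·15.999 = 165.292 g/mol.
Each formula unit contains 1 Si, equivalent to 1/1 = 1.0000 mol SiO2.
M(SiO2) = 1×28.085 + 2×15.999 = 60.083 g/mol.
Mass of SiO2 per formula unit = 1.0000 × 60.083 = 60.083 g.
SiO2 wt% = 60.083 / 165.292 × 100 = 36.35%.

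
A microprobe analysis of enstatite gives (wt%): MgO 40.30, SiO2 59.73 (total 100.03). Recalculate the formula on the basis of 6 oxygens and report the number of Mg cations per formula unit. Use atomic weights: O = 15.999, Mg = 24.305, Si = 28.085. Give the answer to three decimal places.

2.008 Mg apfu

MgO: 40.30/40.304 = 0.99990 mol → 0.99990 mol Mg, 0.99990 mol O.
SiO2: 59.73/60.083 = 0.99412 mol → 0.99412 mol Si, 1.98824 mol O.
Total oxygen = 2.98814 mol. Normalization factor = 6/2.98814 = 2.00794.
Mg per 6 O = 0.99990 × 2.00794 = 2.008.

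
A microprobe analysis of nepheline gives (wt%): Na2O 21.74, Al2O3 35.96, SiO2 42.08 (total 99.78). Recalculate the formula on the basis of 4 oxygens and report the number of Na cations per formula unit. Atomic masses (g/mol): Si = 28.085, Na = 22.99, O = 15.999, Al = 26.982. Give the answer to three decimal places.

21.74 wt% Na2O ÷ 61.979 g/mol = 0.35076 mol, giving 0.70152 Na and 0.35076 O.
35.96 wt% Al2O3 ÷ 101.961 g/mol = 0.35268 mol, giving 0.70536 Al and 1.05804 O.
42.08 wt% SiO2 ÷ 60.083 g/mol = 0.70036 mol, giving 0.70036 Si and 1.40072 O.
Oxygen sums to 2.80952; scaling by 4/2.80952 = 1.42373 puts the formula on 4 O.
Na: 0.70152 × 1.42373 = 0.999 atoms per formula unit.

0.999 Na apfu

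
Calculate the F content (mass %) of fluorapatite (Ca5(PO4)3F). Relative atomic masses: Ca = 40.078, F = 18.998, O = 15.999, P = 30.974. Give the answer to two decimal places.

3.77 mass %

M(Ca5(PO4)3F) = 504.298 g/mol.
F contributes 1 × 18.998 = 18.998 g per mole.
18.998/504.298 = 0.0377 → 3.77%.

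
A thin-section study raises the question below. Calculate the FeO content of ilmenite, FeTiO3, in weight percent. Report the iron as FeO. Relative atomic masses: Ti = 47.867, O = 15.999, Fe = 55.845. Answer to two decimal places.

47.36 wt%

Molar mass of FeTiO3 = 1·55.845 + 1·47.867 + 3·15.999 = 151.709 g/mol.
Each formula unit contains 1 Fe, equivalent to 1/1 = 1.0000 mol FeO.
M(FeO) = 1×55.845 + 1×15.999 = 71.844 g/mol.
Mass of FeO per formula unit = 1.0000 × 71.844 = 71.844 g.
FeO wt% = 71.844 / 151.709 × 100 = 47.36%.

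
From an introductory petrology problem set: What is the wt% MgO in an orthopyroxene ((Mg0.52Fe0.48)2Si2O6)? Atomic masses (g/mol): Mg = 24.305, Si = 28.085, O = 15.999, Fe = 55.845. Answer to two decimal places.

Formula mass = 231.052 g/mol.
1.04 Mg → 1.0400 mol MgO per formula unit; M(MgO) = 40.304, so MgO mass = 41.916 g.
41.916/231.052 × 100 = 18.14 wt%.

18.14 wt%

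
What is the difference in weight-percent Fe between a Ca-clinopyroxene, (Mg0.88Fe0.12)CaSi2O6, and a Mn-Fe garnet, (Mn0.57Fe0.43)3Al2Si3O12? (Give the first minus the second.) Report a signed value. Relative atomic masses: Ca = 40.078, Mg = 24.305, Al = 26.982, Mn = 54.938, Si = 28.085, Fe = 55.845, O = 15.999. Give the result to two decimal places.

-11.48 percentage points

Fe in (Mg0.88Fe0.12)CaSi2O6: molar mass 220.332 g/mol; 0.12×55.845 = 6.701 g → 3.04 wt%.
Fe in (Mn0.57Fe0.43)3Al2Si3O12: molar mass 496.191 g/mol; 1.29×55.845 = 72.040 g → 14.52 wt%.
Difference = 3.04 − 14.52 = -11.48 percentage points.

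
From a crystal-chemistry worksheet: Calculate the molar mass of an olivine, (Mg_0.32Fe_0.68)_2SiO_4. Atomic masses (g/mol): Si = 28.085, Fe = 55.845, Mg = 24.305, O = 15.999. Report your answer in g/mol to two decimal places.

183.59 g/mol

The formula mass is the sum 0.64(24.305) + 1.36(55.845) + 1(28.085) + 4(15.999).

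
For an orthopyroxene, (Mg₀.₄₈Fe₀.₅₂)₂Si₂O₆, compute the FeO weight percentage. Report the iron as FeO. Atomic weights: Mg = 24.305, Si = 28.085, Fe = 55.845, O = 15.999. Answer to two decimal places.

31.99 wt%

Molar mass of (Mg₀.₄₈Fe₀.₅₂)₂Si₂O₆ = 0.96*24.305 + 1.04*55.845 + 2*28.085 + 6*15.999 = 233.576 g/mol.
Each formula unit contains 1.04 Fe, equivalent to 1.04/1 = 1.0400 mol FeO.
M(FeO) = 1×55.845 + 1×15.999 = 71.844 g/mol.
Mass of FeO per formula unit = 1.0400 × 71.844 = 74.718 g.
FeO wt% = 74.718 / 233.576 × 100 = 31.99%.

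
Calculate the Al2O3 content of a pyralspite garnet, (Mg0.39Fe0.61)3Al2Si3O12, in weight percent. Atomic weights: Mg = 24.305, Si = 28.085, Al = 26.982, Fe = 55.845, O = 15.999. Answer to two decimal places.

22.13 wt%

Molar mass of (Mg0.39Fe0.61)3Al2Si3O12 = 1.17*24.305 + 1.83*55.845 + 2*26.982 + 3*28.085 + 12*15.999 = 460.840 g/mol.
Each formula unit contains 2 Al, equivalent to 2/2 = 1.0000 mol Al2O3.
M(Al2O3) = 2×26.982 + 3×15.999 = 101.961 g/mol.
Mass of Al2O3 per formula unit = 1.0000 × 101.961 = 101.961 g.
Al2O3 wt% = 101.961 / 460.840 × 100 = 22.13%.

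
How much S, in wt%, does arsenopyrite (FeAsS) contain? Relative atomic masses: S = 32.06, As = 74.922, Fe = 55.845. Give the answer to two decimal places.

M(FeAsS) = 162.827 g/mol.
S contributes 1 × 32.06 = 32.060 g per mole.
32.060/162.827 = 0.1969 → 19.69%.

19.69 wt%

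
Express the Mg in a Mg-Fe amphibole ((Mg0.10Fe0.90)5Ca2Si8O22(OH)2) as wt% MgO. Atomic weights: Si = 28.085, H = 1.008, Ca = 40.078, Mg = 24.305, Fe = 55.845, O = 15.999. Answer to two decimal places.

2.11 wt%

Molar mass of (Mg0.10Fe0.90)5Ca2Si8O22(OH)2 = 0.50×24.305 + 4.50×55.845 + 2×40.078 + 8×28.085 + 24×15.999 + 2×1.008 = 954.283 g/mol.
Each formula unit contains 0.50 Mg, equivalent to 0.50/1 = 0.5000 mol MgO.
M(MgO) = 1×24.305 + 1×15.999 = 40.304 g/mol.
Mass of MgO per formula unit = 0.5000 × 40.304 = 20.152 g.
MgO wt% = 20.152 / 954.283 × 100 = 2.11%.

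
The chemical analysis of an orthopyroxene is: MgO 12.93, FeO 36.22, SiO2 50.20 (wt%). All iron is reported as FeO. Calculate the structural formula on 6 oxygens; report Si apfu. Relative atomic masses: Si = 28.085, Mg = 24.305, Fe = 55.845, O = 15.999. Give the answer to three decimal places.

2.008 Si apfu

12.93 wt% MgO ÷ 40.304 g/mol = 0.32081 mol, giving 0.32081 Mg and 0.32081 O.
36.22 wt% FeO ÷ 71.844 g/mol = 0.50415 mol, giving 0.50415 Fe and 0.50415 O.
50.20 wt% SiO2 ÷ 60.083 g/mol = 0.83551 mol, giving 0.83551 Si and 1.67102 O.
Oxygen sums to 2.49598; scaling by 6/2.49598 = 2.40387 puts the formula on 6 O.
Si: 0.83551 × 2.40387 = 2.008 atoms per formula unit.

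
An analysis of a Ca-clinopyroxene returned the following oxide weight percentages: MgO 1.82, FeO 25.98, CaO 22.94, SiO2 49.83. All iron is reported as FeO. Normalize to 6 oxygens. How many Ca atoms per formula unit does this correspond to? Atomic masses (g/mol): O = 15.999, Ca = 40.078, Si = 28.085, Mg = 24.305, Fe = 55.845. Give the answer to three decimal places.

0.992 Ca apfu

1.82 wt% MgO ÷ 40.304 g/mol = 0.04516 mol, giving 0.04516 Mg and 0.04516 O.
25.98 wt% FeO ÷ 71.844 g/mol = 0.36162 mol, giving 0.36162 Fe and 0.36162 O.
22.94 wt% CaO ÷ 56.077 g/mol = 0.40908 mol, giving 0.40908 Ca and 0.40908 O.
49.83 wt% SiO2 ÷ 60.083 g/mol = 0.82935 mol, giving 0.82935 Si and 1.65870 O.
Oxygen sums to 2.47456; scaling by 6/2.47456 = 2.42467 puts the formula on 6 O.
Ca: 0.40908 × 2.42467 = 0.992 atoms per formula unit.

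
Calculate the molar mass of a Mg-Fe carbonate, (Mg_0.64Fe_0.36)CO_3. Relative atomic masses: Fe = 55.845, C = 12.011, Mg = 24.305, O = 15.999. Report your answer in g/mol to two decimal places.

95.67 g/mol

The formula mass is the sum 0.64*24.305 + 0.36*55.845 + 1*12.011 + 3*15.999.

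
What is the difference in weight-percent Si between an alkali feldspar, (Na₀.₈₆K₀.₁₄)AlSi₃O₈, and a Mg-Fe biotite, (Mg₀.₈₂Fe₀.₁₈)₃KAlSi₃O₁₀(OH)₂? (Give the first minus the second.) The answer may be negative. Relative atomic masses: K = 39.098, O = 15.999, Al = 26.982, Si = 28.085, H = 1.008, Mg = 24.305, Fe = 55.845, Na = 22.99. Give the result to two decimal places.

M((Na₀.₈₆K₀.₁₄)AlSi₃O₈) = 264.474 g/mol, so wt% Si = 84.255/264.474 × 100 = 31.86%.
M((Mg₀.₈₂Fe₀.₁₈)₃KAlSi₃O₁₀(OH)₂) = 434.286 g/mol, so wt% Si = 84.255/434.286 × 100 = 19.40%.
31.86 − 19.40 = 12.46 pp.

12.46 percentage points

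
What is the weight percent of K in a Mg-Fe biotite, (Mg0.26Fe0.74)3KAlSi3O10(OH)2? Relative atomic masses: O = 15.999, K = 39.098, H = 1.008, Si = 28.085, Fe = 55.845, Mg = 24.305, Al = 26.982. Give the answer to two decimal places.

8.02 mass %

Formula mass = 0.78·24.305 + 2.22·55.845 + 1·39.098 + 1·26.982 + 3·28.085 + 12·15.999 + 2·1.008 = 487.273 g/mol, of which 39.098 g is K.
So K makes up 39.098/487.273 = 0.0802 of the mass, i.e. 8.02%.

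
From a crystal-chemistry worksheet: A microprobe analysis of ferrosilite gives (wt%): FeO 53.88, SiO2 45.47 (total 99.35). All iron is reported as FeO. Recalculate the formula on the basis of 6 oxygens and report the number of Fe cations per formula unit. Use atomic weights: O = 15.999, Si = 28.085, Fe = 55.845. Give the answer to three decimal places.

53.88 wt% FeO ÷ 71.844 g/mol = 0.74996 mol, giving 0.74996 Fe and 0.74996 O.
45.47 wt% SiO2 ÷ 60.083 g/mol = 0.75679 mol, giving 0.75679 Si and 1.51358 O.
Oxygen sums to 2.26354; scaling by 6/2.26354 = 2.65072 puts the formula on 6 O.
Fe: 0.74996 × 2.65072 = 1.988 atoms per formula unit.

1.988 Fe apfu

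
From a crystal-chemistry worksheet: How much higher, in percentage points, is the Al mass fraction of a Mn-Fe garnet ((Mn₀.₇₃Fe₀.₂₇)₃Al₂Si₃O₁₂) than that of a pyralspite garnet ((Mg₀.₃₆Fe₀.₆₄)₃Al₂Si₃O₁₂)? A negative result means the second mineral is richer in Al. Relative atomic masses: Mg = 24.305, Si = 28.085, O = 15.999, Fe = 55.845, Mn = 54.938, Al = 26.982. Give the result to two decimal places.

-0.75 percentage points

First mineral: 53.964 g Al in 495.756 g formula = 10.89 wt% Al.
Second mineral: 53.964 g Al in 463.679 g formula = 11.64 wt% Al.
10.89% − 11.64% gives a difference of -0.75 percentage points.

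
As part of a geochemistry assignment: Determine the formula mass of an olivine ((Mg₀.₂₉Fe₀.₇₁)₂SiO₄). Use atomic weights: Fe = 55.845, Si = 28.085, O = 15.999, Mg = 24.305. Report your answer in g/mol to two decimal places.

M = 0.58(24.305) + 1.42(55.845) + 1(28.085) + 4(15.999)

185.48 g/mol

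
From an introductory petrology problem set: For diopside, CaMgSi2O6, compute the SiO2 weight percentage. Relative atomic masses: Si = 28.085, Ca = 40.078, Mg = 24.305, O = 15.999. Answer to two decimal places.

Formula mass = 216.547 g/mol.
2 Si → 2.0000 mol SiO2 per formula unit; M(SiO2) = 60.083, so SiO2 mass = 120.166 g.
120.166/216.547 × 100 = 55.49 wt%.

55.49 wt%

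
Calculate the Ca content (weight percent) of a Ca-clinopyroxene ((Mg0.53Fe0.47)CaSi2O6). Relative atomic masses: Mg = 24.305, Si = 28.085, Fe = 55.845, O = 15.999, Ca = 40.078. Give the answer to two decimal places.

17.32 weight percent

Formula mass = 0.53·24.305 + 0.47·55.845 + 1·40.078 + 2·28.085 + 6·15.999 = 231.371 g/mol, of which 40.078 g is Ca.
So Ca makes up 40.078/231.371 = 0.1732 of the mass, i.e. 17.32%.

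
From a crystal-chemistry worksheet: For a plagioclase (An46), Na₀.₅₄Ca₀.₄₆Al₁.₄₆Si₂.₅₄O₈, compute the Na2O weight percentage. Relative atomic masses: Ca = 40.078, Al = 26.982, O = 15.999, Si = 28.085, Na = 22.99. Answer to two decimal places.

6.21 wt%

M(Na₀.₅₄Ca₀.₄₆Al₁.₄₆Si₂.₅₄O₈) = 269.572 g/mol; M(Na2O) = 61.979 g/mol.
Moles Na2O per formula unit = 0.54 Na ÷ 2 = 0.2700.
Na2O fraction = (0.2700 × 61.979) / 269.572 = 16.734/269.572 = 0.0621.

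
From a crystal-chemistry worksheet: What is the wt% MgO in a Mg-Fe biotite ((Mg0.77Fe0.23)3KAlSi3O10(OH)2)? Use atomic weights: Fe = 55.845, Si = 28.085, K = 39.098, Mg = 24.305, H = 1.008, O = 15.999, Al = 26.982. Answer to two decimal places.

Formula mass = 439.017 g/mol.
2.31 Mg → 2.3100 mol MgO per formula unit; M(MgO) = 40.304, so MgO mass = 93.102 g.
93.102/439.017 × 100 = 21.21 wt%.

21.21 wt%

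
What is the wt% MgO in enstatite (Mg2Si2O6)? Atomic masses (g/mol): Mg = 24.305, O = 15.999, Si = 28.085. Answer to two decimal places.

40.15 wt%

Molar mass of Mg2Si2O6 = 2×24.305 + 2×28.085 + 6×15.999 = 200.774 g/mol.
Each formula unit contains 2 Mg, equivalent to 2/1 = 2.0000 mol MgO.
M(MgO) = 1×24.305 + 1×15.999 = 40.304 g/mol.
Mass of MgO per formula unit = 2.0000 × 40.304 = 80.608 g.
MgO wt% = 80.608 / 200.774 × 100 = 40.15%.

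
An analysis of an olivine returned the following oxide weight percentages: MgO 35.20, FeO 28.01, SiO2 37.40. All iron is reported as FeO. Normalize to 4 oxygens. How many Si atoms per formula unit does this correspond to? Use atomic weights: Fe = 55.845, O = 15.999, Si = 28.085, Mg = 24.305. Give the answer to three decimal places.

0.993 Si apfu

35.20 wt% MgO ÷ 40.304 g/mol = 0.87336 mol, giving 0.87336 Mg and 0.87336 O.
28.01 wt% FeO ÷ 71.844 g/mol = 0.38987 mol, giving 0.38987 Fe and 0.38987 O.
37.40 wt% SiO2 ÷ 60.083 g/mol = 0.62247 mol, giving 0.62247 Si and 1.24494 O.
Oxygen sums to 2.50817; scaling by 4/2.50817 = 1.59479 puts the formula on 4 O.
Si: 0.62247 × 1.59479 = 0.993 atoms per formula unit.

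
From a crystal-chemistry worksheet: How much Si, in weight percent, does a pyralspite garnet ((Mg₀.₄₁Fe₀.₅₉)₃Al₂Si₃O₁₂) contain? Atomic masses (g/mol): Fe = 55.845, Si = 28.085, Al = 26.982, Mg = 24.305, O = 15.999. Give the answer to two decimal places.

Molar mass of (Mg₀.₄₁Fe₀.₅₉)₃Al₂Si₃O₁₂: 1.23×24.305 + 1.77×55.845 + 2×26.982 + 3×28.085 + 12×15.999 = 458.948 g/mol.
Mass of Si per formula unit: 3 × 28.085 = 84.255 g.
Weight fraction Si = 84.255 / 458.948 = 0.1836.

18.36 weight percent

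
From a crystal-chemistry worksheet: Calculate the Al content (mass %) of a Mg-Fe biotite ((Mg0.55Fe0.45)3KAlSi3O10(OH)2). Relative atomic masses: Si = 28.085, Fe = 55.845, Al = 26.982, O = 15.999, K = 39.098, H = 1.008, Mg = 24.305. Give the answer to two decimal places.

5.87 mass %

Formula mass = 1.65·24.305 + 1.35·55.845 + 1·39.098 + 1·26.982 + 3·28.085 + 12·15.999 + 2·1.008 = 459.833 g/mol, of which 26.982 g is Al.
So Al makes up 26.982/459.833 = 0.0587 of the mass, i.e. 5.87%.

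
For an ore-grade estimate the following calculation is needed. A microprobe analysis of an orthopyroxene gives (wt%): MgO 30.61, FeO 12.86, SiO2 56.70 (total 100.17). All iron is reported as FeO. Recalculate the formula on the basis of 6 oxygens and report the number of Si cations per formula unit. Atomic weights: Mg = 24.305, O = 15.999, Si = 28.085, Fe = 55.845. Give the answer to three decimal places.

30.61 wt% MgO ÷ 40.304 g/mol = 0.75948 mol, giving 0.75948 Mg and 0.75948 O.
12.86 wt% FeO ÷ 71.844 g/mol = 0.17900 mol, giving 0.17900 Fe and 0.17900 O.
56.70 wt% SiO2 ÷ 60.083 g/mol = 0.94369 mol, giving 0.94369 Si and 1.88738 O.
Oxygen sums to 2.82586; scaling by 6/2.82586 = 2.12325 puts the formula on 6 O.
Si: 0.94369 × 2.12325 = 2.004 atoms per formula unit.

2.004 Si apfu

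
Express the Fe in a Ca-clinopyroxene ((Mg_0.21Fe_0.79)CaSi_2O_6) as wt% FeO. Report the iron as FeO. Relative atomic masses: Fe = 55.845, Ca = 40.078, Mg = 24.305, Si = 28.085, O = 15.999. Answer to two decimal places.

23.51 wt%

Molar mass of (Mg_0.21Fe_0.79)CaSi_2O_6 = 0.21*24.305 + 0.79*55.845 + 1*40.078 + 2*28.085 + 6*15.999 = 241.464 g/mol.
Each formula unit contains 0.79 Fe, equivalent to 0.79/1 = 0.7900 mol FeO.
M(FeO) = 1×55.845 + 1×15.999 = 71.844 g/mol.
Mass of FeO per formula unit = 0.7900 × 71.844 = 56.757 g.
FeO wt% = 56.757 / 241.464 × 100 = 23.51%.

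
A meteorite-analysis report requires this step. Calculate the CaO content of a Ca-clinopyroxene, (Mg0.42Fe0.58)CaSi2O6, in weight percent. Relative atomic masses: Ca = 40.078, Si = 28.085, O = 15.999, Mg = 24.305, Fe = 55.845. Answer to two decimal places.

23.88 wt%

M((Mg0.42Fe0.58)CaSi2O6) = 234.840 g/mol; M(CaO) = 56.077 g/mol.
Moles CaO per formula unit = 1 Ca ÷ 1 = 1.0000.
CaO fraction = (1.0000 × 56.077) / 234.840 = 56.077/234.840 = 0.2388.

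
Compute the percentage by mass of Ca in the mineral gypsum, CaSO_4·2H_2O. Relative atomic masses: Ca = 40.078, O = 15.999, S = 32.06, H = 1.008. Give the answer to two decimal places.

23.28 mass %

M(CaSO_4·2H_2O) = 172.164 g/mol.
Ca contributes 1 × 40.078 = 40.078 g per mole.
40.078/172.164 = 0.2328 → 23.28%.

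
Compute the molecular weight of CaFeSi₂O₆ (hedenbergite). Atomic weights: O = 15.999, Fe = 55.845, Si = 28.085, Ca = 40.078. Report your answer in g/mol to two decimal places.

248.09 g/mol

M = 1*40.078 + 1*55.845 + 2*28.085 + 6*15.999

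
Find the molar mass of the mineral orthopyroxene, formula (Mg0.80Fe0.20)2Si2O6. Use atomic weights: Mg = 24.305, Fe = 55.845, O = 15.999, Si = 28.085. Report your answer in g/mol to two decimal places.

213.39 g/mol

M = 1.60×24.305 + 0.40×55.845 + 2×28.085 + 6×15.999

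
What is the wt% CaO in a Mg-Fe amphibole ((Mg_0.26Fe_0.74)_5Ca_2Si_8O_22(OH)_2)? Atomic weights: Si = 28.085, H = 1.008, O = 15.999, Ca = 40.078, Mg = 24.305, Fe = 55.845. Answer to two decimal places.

12.07 wt%

M((Mg_0.26Fe_0.74)_5Ca_2Si_8O_22(OH)_2) = 929.051 g/mol; M(CaO) = 56.077 g/mol.
Moles CaO per formula unit = 2 Ca ÷ 1 = 2.0000.
CaO fraction = (2.0000 × 56.077) / 929.051 = 112.154/929.051 = 0.1207.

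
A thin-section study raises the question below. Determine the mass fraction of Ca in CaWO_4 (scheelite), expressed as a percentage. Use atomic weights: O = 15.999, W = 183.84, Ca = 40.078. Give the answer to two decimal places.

M(CaWO_4) = 287.914 g/mol.
Ca contributes 1 × 40.078 = 40.078 g per mole.
40.078/287.914 = 0.1392 → 13.92%.

13.92 wt%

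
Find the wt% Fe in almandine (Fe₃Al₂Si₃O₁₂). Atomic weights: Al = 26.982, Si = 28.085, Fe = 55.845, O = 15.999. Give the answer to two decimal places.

Molar mass of Fe₃Al₂Si₃O₁₂: 3×55.845 + 2×26.982 + 3×28.085 + 12×15.999 = 497.742 g/mol.
Mass of Fe per formula unit: 3 × 55.845 = 167.535 g.
Weight fraction Fe = 167.535 / 497.742 = 0.3366.

33.66 mass %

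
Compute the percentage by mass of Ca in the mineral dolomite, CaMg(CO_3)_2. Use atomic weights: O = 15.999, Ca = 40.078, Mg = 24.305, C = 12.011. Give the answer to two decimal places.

Formula mass = 1×40.078 + 1×24.305 + 2×12.011 + 6×15.999 = 184.399 g/mol, of which 40.078 g is Ca.
So Ca makes up 40.078/184.399 = 0.2173 of the mass, i.e. 21.73%.

21.73 mass %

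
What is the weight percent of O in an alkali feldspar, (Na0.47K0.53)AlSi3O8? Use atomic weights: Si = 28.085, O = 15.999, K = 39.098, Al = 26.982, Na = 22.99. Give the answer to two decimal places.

47.27 weight percent

M((Na0.47K0.53)AlSi3O8) = 270.756 g/mol.
O contributes 8 × 15.999 = 127.992 g per mole.
127.992/270.756 = 0.4727 → 47.27%.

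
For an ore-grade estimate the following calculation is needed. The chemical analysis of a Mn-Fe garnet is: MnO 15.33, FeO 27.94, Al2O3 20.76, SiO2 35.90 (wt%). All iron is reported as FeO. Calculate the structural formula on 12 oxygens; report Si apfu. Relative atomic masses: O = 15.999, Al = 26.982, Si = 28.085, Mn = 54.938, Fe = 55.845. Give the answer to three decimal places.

15.33 wt% MnO ÷ 70.937 g/mol = 0.21611 mol, giving 0.21611 Mn and 0.21611 O.
27.94 wt% FeO ÷ 71.844 g/mol = 0.38890 mol, giving 0.38890 Fe and 0.38890 O.
20.76 wt% Al2O3 ÷ 101.961 g/mol = 0.20361 mol, giving 0.40722 Al and 0.61083 O.
35.90 wt% SiO2 ÷ 60.083 g/mol = 0.59751 mol, giving 0.59751 Si and 1.19502 O.
Oxygen sums to 2.41086; scaling by 12/2.41086 = 4.97748 puts the formula on 12 O.
Si: 0.59751 × 4.97748 = 2.974 atoms per formula unit.

2.974 Si apfu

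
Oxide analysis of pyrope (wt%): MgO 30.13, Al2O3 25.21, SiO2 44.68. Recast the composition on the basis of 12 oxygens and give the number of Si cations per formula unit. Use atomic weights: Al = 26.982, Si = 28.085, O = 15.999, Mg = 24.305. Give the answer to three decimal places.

2.998 Si apfu

30.13 wt% MgO ÷ 40.304 g/mol = 0.74757 mol, giving 0.74757 Mg and 0.74757 O.
25.21 wt% Al2O3 ÷ 101.961 g/mol = 0.24725 mol, giving 0.49450 Al and 0.74175 O.
44.68 wt% SiO2 ÷ 60.083 g/mol = 0.74364 mol, giving 0.74364 Si and 1.48728 O.
Oxygen sums to 2.97660; scaling by 12/2.97660 = 4.03145 puts the formula on 12 O.
Si: 0.74364 × 4.03145 = 2.998 atoms per formula unit.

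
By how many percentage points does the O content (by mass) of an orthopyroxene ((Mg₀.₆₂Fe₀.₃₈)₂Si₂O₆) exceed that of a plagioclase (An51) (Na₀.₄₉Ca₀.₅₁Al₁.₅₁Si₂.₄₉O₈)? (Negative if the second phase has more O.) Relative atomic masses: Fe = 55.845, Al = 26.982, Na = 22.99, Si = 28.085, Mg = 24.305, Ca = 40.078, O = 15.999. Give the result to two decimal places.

First mineral: 95.994 g O in 224.744 g formula = 42.71 wt% O.
Second mineral: 127.992 g O in 270.371 g formula = 47.34 wt% O.
42.71% − 47.34% gives a difference of -4.63 percentage points.

-4.63 percentage points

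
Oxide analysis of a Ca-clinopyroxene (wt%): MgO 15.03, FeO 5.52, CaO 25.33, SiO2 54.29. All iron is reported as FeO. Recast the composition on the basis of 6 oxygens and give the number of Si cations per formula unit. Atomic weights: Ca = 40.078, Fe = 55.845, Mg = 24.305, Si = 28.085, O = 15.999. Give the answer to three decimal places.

MgO (M=40.304): mol = 0.37292; Mg = 0.37292, O = 0.37292.
FeO (M=71.844): mol = 0.07683; Fe = 0.07683, O = 0.07683.
CaO (M=56.077): mol = 0.45170; Ca = 0.45170, O = 0.45170.
SiO2 (M=60.083): mol = 0.90358; Si = 0.90358, O = 1.80716.
ΣO = 2.70861; factor = 6/ΣO = 2.21516.
Si apfu = 0.90358 × 2.21516 = 2.002.

2.002 Si apfu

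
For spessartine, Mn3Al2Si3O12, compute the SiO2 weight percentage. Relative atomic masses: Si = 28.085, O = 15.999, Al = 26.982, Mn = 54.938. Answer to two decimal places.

36.41 wt%

Molar mass of Mn3Al2Si3O12 = 3*54.938 + 2*26.982 + 3*28.085 + 12*15.999 = 495.021 g/mol.
Each formula unit contains 3 Si, equivalent to 3/1 = 3.0000 mol SiO2.
M(SiO2) = 1×28.085 + 2×15.999 = 60.083 g/mol.
Mass of SiO2 per formula unit = 3.0000 × 60.083 = 180.249 g.
SiO2 wt% = 180.249 / 495.021 × 100 = 36.41%.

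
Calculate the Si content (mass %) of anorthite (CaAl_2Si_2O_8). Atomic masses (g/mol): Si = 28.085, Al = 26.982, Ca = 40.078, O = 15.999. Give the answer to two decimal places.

M(CaAl_2Si_2O_8) = 278.204 g/mol.
Si contributes 2 × 28.085 = 56.170 g per mole.
56.170/278.204 = 0.2019 → 20.19%.

20.19 mass %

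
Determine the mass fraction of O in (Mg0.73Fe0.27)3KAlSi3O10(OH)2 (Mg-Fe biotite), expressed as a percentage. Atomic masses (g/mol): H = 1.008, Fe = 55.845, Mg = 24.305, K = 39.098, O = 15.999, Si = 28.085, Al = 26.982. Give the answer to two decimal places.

M((Mg0.73Fe0.27)3KAlSi3O10(OH)2) = 442.801 g/mol.
O contributes 12 × 15.999 = 191.988 g per mole.
191.988/442.801 = 0.4336 → 43.36%.

43.36 mass %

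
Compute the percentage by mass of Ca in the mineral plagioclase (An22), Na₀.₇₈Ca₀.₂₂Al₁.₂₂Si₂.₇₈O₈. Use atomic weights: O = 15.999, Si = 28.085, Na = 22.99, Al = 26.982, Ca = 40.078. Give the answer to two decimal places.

M(Na₀.₇₈Ca₀.₂₂Al₁.₂₂Si₂.₇₈O₈) = 265.736 g/mol.
Ca contributes 0.22 × 40.078 = 8.817 g per mole.
8.817/265.736 = 0.0332 → 3.32%.

3.32 mass %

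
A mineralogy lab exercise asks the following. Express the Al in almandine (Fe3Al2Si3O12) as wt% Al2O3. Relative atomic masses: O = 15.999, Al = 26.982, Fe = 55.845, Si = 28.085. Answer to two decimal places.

M(Fe3Al2Si3O12) = 497.742 g/mol; M(Al2O3) = 101.961 g/mol.
Moles Al2O3 per formula unit = 2 Al ÷ 2 = 1.0000.
Al2O3 fraction = (1.0000 × 101.961) / 497.742 = 101.961/497.742 = 0.2048.

20.48 wt%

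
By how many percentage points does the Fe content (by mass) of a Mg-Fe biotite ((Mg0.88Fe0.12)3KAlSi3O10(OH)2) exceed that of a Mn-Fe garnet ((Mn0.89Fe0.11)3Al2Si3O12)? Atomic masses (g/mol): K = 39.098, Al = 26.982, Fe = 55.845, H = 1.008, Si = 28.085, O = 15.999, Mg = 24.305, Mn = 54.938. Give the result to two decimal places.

Fe in (Mg0.88Fe0.12)3KAlSi3O10(OH)2: molar mass 428.608 g/mol; 0.36×55.845 = 20.104 g → 4.69 wt%.
Fe in (Mn0.89Fe0.11)3Al2Si3O12: molar mass 495.320 g/mol; 0.33×55.845 = 18.429 g → 3.72 wt%.
Difference = 4.69 − 3.72 = 0.97 percentage points.

0.97 percentage points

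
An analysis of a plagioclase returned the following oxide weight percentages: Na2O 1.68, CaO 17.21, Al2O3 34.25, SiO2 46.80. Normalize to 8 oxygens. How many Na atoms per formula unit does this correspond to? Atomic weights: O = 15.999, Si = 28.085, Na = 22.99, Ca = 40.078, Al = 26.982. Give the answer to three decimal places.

Na2O (M=61.979): mol = 0.02711; Na = 0.05422, O = 0.02711.
CaO (M=56.077): mol = 0.30690; Ca = 0.30690, O = 0.30690.
Al2O3 (M=101.961): mol = 0.33591; Al = 0.67182, O = 1.00773.
SiO2 (M=60.083): mol = 0.77892; Si = 0.77892, O = 1.55784.
ΣO = 2.89958; factor = 8/ΣO = 2.75902.
Na apfu = 0.05422 × 2.75902 = 0.150.

0.150 Na apfu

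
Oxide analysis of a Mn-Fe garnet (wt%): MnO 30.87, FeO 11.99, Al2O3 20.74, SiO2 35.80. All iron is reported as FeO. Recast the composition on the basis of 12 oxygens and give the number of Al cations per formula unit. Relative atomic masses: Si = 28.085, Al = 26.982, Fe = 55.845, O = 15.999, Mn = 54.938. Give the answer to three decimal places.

2.031 Al apfu

MnO: 30.87/70.937 = 0.43517 mol → 0.43517 mol Mn, 0.43517 mol O.
FeO: 11.99/71.844 = 0.16689 mol → 0.16689 mol Fe, 0.16689 mol O.
Al2O3: 20.74/101.961 = 0.20341 mol → 0.40682 mol Al, 0.61023 mol O.
SiO2: 35.80/60.083 = 0.59584 mol → 0.59584 mol Si, 1.19168 mol O.
Total oxygen = 2.40397 mol. Normalization factor = 12/2.40397 = 4.99174.
Al per 12 O = 0.40682 × 4.99174 = 2.031.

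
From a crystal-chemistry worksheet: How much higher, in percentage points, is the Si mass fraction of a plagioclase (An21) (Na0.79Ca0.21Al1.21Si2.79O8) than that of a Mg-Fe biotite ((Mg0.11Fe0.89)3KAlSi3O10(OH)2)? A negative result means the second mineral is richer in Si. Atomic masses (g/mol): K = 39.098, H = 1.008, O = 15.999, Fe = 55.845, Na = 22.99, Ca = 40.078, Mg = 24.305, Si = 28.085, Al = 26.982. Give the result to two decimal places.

12.70 percentage points

M(Na0.79Ca0.21Al1.21Si2.79O8) = 265.576 g/mol, so wt% Si = 78.357/265.576 × 100 = 29.50%.
M((Mg0.11Fe0.89)3KAlSi3O10(OH)2) = 501.466 g/mol, so wt% Si = 84.255/501.466 × 100 = 16.80%.
29.50 − 16.80 = 12.70 pp.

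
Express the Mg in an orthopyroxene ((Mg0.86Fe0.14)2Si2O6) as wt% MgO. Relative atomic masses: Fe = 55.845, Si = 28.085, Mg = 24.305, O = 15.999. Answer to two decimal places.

33.07 wt%

Formula mass = 209.605 g/mol.
1.72 Mg → 1.7200 mol MgO per formula unit; M(MgO) = 40.304, so MgO mass = 69.323 g.
69.323/209.605 × 100 = 33.07 wt%.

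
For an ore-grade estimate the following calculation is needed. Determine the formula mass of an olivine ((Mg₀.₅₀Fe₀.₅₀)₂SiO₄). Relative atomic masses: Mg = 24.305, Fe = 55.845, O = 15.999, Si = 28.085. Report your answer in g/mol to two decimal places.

172.23 g/mol

M = 1*24.305 + 1*55.845 + 1*28.085 + 4*15.999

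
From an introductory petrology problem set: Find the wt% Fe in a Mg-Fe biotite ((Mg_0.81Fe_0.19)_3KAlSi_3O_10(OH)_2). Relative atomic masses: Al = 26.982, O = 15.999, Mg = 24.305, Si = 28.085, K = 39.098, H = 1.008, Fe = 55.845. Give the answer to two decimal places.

7.31 wt%

Molar mass of (Mg_0.81Fe_0.19)_3KAlSi_3O_10(OH)_2: 2.43×24.305 + 0.57×55.845 + 1×39.098 + 1×26.982 + 3×28.085 + 12×15.999 + 2×1.008 = 435.232 g/mol.
Mass of Fe per formula unit: 0.57 × 55.845 = 31.832 g.
Weight fraction Fe = 31.832 / 435.232 = 0.0731.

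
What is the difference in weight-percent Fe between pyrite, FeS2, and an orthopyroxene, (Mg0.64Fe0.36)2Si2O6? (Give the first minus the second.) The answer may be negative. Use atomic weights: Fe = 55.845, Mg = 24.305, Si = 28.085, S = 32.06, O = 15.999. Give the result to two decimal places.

28.56 percentage points

First mineral: 55.845 g Fe in 119.965 g formula = 46.55 wt% Fe.
Second mineral: 40.208 g Fe in 223.483 g formula = 17.99 wt% Fe.
46.55% − 17.99% gives a difference of 28.56 percentage points.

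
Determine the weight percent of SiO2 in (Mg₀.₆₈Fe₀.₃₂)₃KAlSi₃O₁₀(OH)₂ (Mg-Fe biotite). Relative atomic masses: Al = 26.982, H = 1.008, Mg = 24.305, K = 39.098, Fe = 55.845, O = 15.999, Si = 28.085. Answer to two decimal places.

M((Mg₀.₆₈Fe₀.₃₂)₃KAlSi₃O₁₀(OH)₂) = 447.532 g/mol; M(SiO2) = 60.083 g/mol.
Moles SiO2 per formula unit = 3 Si ÷ 1 = 3.0000.
SiO2 fraction = (3.0000 × 60.083) / 447.532 = 180.249/447.532 = 0.4028.

40.28 wt%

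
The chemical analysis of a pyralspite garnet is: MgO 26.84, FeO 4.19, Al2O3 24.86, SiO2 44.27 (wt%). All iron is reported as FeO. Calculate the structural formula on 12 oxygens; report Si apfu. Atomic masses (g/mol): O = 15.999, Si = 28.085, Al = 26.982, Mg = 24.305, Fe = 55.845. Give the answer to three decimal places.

MgO: 26.84/40.304 = 0.66594 mol → 0.66594 mol Mg, 0.66594 mol O.
FeO: 4.19/71.844 = 0.05832 mol → 0.05832 mol Fe, 0.05832 mol O.
Al2O3: 24.86/101.961 = 0.24382 mol → 0.48764 mol Al, 0.73146 mol O.
SiO2: 44.27/60.083 = 0.73681 mol → 0.73681 mol Si, 1.47362 mol O.
Total oxygen = 2.92934 mol. Normalization factor = 12/2.92934 = 4.09649.
Si per 12 O = 0.73681 × 4.09649 = 3.018.

3.018 Si apfu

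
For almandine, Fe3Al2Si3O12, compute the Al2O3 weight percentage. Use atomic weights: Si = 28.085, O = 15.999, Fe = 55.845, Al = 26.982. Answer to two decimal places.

20.48 wt%

Formula mass = 497.742 g/mol.
2 Al → 1.0000 mol Al2O3 per formula unit; M(Al2O3) = 101.961, so Al2O3 mass = 101.961 g.
101.961/497.742 × 100 = 20.48 wt%.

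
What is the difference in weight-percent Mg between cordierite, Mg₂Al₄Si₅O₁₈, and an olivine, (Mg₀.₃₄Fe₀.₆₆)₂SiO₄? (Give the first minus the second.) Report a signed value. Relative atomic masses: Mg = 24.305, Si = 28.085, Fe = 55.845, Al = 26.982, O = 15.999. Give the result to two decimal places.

M(Mg₂Al₄Si₅O₁₈) = 584.945 g/mol, so wt% Mg = 48.610/584.945 × 100 = 8.31%.
M((Mg₀.₃₄Fe₀.₆₆)₂SiO₄) = 182.324 g/mol, so wt% Mg = 16.527/182.324 × 100 = 9.06%.
8.31 − 9.06 = -0.75 pp.

-0.75 percentage points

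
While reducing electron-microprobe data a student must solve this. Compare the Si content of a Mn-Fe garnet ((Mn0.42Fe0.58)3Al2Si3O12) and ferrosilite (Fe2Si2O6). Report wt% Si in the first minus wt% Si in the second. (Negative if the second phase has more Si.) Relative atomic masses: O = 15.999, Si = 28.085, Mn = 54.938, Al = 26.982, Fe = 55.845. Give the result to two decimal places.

-4.32 percentage points

First mineral: 84.255 g Si in 496.599 g formula = 16.97 wt% Si.
Second mineral: 56.170 g Si in 263.854 g formula = 21.29 wt% Si.
16.97% − 21.29% gives a difference of -4.32 percentage points.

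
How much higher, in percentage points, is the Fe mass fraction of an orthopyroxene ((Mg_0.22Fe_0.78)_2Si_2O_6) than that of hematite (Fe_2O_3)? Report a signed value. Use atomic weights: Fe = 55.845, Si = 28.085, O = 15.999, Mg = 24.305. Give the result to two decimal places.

M((Mg_0.22Fe_0.78)_2Si_2O_6) = 249.976 g/mol, so wt% Fe = 87.118/249.976 × 100 = 34.85%.
M(Fe_2O_3) = 159.687 g/mol, so wt% Fe = 111.690/159.687 × 100 = 69.94%.
34.85 − 69.94 = -35.09 pp.

-35.09 percentage points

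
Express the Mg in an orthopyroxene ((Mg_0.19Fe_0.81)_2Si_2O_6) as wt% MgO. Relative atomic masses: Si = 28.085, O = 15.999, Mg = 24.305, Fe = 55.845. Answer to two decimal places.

Molar mass of (Mg_0.19Fe_0.81)_2Si_2O_6 = 0.38×24.305 + 1.62×55.845 + 2×28.085 + 6×15.999 = 251.869 g/mol.
Each formula unit contains 0.38 Mg, equivalent to 0.38/1 = 0.3800 mol MgO.
M(MgO) = 1×24.305 + 1×15.999 = 40.304 g/mol.
Mass of MgO per formula unit = 0.3800 × 40.304 = 15.316 g.
MgO wt% = 15.316 / 251.869 × 100 = 6.08%.

6.08 wt%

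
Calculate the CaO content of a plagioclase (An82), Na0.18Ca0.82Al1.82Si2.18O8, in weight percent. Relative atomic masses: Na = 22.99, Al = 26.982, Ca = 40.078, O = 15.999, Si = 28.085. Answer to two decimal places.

Formula mass = 275.327 g/mol.
0.82 Ca → 0.8200 mol CaO per formula unit; M(CaO) = 56.077, so CaO mass = 45.983 g.
45.983/275.327 × 100 = 16.70 wt%.

16.70 wt%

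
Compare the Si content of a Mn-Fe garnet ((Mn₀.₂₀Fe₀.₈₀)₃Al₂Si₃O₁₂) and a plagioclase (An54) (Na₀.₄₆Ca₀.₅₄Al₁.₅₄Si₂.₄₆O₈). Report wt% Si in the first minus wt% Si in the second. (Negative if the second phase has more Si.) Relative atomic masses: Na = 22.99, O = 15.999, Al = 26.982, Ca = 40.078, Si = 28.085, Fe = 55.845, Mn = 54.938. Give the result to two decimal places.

-8.56 percentage points

M((Mn₀.₂₀Fe₀.₈₀)₃Al₂Si₃O₁₂) = 497.198 g/mol, so wt% Si = 84.255/497.198 × 100 = 16.95%.
M(Na₀.₄₆Ca₀.₅₄Al₁.₅₄Si₂.₄₆O₈) = 270.851 g/mol, so wt% Si = 69.089/270.851 × 100 = 25.51%.
16.95 − 25.51 = -8.56 pp.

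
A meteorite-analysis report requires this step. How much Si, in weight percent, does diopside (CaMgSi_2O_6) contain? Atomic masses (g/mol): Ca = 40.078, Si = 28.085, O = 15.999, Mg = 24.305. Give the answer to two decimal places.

M(CaMgSi_2O_6) = 216.547 g/mol.
Si contributes 2 × 28.085 = 56.170 g per mole.
56.170/216.547 = 0.2594 → 25.94%.

25.94 weight percent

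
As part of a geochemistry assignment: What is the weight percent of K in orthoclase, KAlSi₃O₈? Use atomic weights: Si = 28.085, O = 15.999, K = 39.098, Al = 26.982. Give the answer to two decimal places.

Formula mass = 1·39.098 + 1·26.982 + 3·28.085 + 8·15.999 = 278.327 g/mol, of which 39.098 g is K.
So K makes up 39.098/278.327 = 0.1405 of the mass, i.e. 14.05%.

14.05 mass %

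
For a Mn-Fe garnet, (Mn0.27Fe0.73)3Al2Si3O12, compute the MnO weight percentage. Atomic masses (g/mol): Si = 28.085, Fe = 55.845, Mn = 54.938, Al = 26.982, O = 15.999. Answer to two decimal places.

Molar mass of (Mn0.27Fe0.73)3Al2Si3O12 = 0.81·54.938 + 2.19·55.845 + 2·26.982 + 3·28.085 + 12·15.999 = 497.007 g/mol.
Each formula unit contains 0.81 Mn, equivalent to 0.81/1 = 0.8100 mol MnO.
M(MnO) = 1×54.938 + 1×15.999 = 70.937 g/mol.
Mass of MnO per formula unit = 0.8100 × 70.937 = 57.459 g.
MnO wt% = 57.459 / 497.007 × 100 = 11.56%.

11.56 wt%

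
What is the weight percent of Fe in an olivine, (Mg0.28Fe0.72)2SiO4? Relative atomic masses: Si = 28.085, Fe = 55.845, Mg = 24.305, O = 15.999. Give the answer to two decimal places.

43.21 wt%

M((Mg0.28Fe0.72)2SiO4) = 186.109 g/mol.
Fe contributes 1.44 × 55.845 = 80.417 g per mole.
80.417/186.109 = 0.4321 → 43.21%.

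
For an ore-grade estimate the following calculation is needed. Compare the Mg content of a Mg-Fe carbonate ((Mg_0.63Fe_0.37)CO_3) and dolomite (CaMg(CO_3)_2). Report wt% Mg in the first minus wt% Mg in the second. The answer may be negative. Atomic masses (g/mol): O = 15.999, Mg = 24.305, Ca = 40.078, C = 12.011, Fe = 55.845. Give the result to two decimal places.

2.77 percentage points

Mg in (Mg_0.63Fe_0.37)CO_3: molar mass 95.983 g/mol; 0.63×24.305 = 15.312 g → 15.95 wt%.
Mg in CaMg(CO_3)_2: molar mass 184.399 g/mol; 1×24.305 = 24.305 g → 13.18 wt%.
Difference = 15.95 − 13.18 = 2.77 percentage points.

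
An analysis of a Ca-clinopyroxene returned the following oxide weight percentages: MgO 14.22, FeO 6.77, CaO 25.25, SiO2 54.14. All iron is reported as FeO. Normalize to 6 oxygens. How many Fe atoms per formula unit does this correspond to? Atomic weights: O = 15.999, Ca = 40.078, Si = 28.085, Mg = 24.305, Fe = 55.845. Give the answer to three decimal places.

0.209 Fe apfu

MgO (M=40.304): mol = 0.35282; Mg = 0.35282, O = 0.35282.
FeO (M=71.844): mol = 0.09423; Fe = 0.09423, O = 0.09423.
CaO (M=56.077): mol = 0.45027; Ca = 0.45027, O = 0.45027.
SiO2 (M=60.083): mol = 0.90109; Si = 0.90109, O = 1.80218.
ΣO = 2.69950; factor = 6/ΣO = 2.22263.
Fe apfu = 0.09423 × 2.22263 = 0.209.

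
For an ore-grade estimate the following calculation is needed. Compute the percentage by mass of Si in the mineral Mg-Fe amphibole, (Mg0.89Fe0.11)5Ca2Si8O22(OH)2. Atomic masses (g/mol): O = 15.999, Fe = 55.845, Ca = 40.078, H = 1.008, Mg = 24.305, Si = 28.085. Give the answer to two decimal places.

M((Mg0.89Fe0.11)5Ca2Si8O22(OH)2) = 829.700 g/mol.
Si contributes 8 × 28.085 = 224.680 g per mole.
224.680/829.700 = 0.2708 → 27.08%.

27.08 weight percent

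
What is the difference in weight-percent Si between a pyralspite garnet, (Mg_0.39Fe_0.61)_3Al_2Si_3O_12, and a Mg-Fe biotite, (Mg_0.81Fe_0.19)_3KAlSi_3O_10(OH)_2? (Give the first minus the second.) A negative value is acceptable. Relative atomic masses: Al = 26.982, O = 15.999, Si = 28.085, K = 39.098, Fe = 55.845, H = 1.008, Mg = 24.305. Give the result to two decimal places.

Si in (Mg_0.39Fe_0.61)_3Al_2Si_3O_12: molar mass 460.840 g/mol; 3×28.085 = 84.255 g → 18.28 wt%.
Si in (Mg_0.81Fe_0.19)_3KAlSi_3O_10(OH)_2: molar mass 435.232 g/mol; 3×28.085 = 84.255 g → 19.36 wt%.
Difference = 18.28 − 19.36 = -1.08 percentage points.

-1.08 percentage points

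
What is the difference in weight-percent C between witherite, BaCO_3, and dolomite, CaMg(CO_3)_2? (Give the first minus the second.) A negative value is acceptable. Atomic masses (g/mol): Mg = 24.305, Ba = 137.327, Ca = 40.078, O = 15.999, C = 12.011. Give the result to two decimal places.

-6.94 percentage points

First mineral: 12.011 g C in 197.335 g formula = 6.09 wt% C.
Second mineral: 24.022 g C in 184.399 g formula = 13.03 wt% C.
6.09% − 13.03% gives a difference of -6.94 percentage points.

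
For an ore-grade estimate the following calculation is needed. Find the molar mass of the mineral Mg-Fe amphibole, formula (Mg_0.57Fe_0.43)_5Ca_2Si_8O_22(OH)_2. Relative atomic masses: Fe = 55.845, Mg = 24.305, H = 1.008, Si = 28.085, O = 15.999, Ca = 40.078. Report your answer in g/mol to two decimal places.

M = 2.85*24.305 + 2.15*55.845 + 2*40.078 + 8*28.085 + 24*15.999 + 2*1.008

880.16 g/mol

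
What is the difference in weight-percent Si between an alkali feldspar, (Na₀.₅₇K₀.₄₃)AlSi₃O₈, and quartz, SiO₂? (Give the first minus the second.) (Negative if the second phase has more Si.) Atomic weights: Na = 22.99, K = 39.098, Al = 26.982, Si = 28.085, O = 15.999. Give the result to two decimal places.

-15.44 percentage points

M((Na₀.₅₇K₀.₄₃)AlSi₃O₈) = 269.145 g/mol, so wt% Si = 84.255/269.145 × 100 = 31.30%.
M(SiO₂) = 60.083 g/mol, so wt% Si = 28.085/60.083 × 100 = 46.74%.
31.30 − 46.74 = -15.44 pp.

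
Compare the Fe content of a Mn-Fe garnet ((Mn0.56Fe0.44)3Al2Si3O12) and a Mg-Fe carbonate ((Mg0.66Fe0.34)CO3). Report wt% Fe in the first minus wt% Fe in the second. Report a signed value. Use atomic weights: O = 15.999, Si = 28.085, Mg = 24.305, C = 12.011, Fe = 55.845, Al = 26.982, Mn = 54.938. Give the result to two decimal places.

-5.12 percentage points

M((Mn0.56Fe0.44)3Al2Si3O12) = 496.218 g/mol, so wt% Fe = 73.715/496.218 × 100 = 14.86%.
M((Mg0.66Fe0.34)CO3) = 95.037 g/mol, so wt% Fe = 18.987/95.037 × 100 = 19.98%.
14.86 − 19.98 = -5.12 pp.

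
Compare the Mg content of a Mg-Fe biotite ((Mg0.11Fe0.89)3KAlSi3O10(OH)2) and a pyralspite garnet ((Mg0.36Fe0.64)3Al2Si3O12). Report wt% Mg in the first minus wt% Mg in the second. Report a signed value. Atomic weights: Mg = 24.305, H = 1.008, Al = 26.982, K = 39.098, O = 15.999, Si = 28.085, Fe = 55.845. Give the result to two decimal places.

-4.06 percentage points

First mineral: 8.021 g Mg in 501.466 g formula = 1.60 wt% Mg.
Second mineral: 26.249 g Mg in 463.679 g formula = 5.66 wt% Mg.
1.60% − 5.66% gives a difference of -4.06 percentage points.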